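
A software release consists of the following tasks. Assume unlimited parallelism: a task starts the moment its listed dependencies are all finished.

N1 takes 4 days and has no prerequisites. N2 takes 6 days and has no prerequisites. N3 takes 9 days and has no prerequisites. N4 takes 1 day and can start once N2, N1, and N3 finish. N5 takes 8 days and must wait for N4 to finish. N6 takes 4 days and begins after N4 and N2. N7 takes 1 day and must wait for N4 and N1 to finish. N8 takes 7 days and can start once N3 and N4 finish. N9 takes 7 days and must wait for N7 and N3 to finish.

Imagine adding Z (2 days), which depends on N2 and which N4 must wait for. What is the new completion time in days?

Originally the software release takes 18 days.
With Z inserted, N4 now waits for max(N2, N1, N3, Z).
New critical path: N3→N4→N5 = 9+1+8 = 18 ⇒ 18 days.

18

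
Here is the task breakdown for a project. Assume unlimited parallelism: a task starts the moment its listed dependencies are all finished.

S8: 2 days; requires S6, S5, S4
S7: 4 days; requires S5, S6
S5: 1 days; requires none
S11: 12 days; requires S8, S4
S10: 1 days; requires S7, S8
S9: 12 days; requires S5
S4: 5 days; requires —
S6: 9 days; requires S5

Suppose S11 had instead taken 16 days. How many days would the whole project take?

28

The binding path is S5→S6→S8→S11 = 1+9+2+12 = 24; finish at 24 days.
S11 lies on that path, so at 16 days the path becomes 28 days.
That remains the longest chain; total 28 days.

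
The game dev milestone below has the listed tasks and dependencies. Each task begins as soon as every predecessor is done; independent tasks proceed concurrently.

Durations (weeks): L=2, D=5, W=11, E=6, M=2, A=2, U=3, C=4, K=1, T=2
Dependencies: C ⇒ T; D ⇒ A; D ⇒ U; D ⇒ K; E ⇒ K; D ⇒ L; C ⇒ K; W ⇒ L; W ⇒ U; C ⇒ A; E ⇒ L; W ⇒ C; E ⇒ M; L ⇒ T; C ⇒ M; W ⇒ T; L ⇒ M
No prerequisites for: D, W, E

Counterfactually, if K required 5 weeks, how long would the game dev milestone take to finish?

As given, the longest chain is W→C→M = 11+4+2 = 17, so the finish is 17 weeks.
The longest path through K is only 16 weeks, so K has float 1.
New critical path: W→C→K = 11+4+5 = 20 ⇒ 20 weeks.

20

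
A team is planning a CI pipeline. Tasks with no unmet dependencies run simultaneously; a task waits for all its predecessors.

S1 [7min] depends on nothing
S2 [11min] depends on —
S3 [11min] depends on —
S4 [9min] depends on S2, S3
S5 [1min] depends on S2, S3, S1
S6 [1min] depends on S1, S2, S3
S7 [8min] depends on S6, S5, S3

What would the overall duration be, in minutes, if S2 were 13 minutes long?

Actual critical path: S2→S4 = 11+9 = 20 ⇒ 20 minutes.
Since S2 is critical, the +2 change carries straight to that chain (now 22 minutes).
That remains the longest chain; total 22 minutes.

22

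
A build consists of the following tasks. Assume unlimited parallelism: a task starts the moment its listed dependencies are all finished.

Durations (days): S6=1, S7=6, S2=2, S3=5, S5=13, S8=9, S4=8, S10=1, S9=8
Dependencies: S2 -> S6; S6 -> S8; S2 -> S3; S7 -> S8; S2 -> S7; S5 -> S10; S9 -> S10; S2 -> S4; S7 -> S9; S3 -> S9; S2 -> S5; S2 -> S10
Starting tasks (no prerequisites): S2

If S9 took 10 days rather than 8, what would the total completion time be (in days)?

19

Baseline: S2→S7→S9→S10 = 2+6+8+1 = 17 → 17 days.
Since S9 is critical, the +2 change carries straight to that chain (now 19 days).
That remains the longest chain; total 19 days.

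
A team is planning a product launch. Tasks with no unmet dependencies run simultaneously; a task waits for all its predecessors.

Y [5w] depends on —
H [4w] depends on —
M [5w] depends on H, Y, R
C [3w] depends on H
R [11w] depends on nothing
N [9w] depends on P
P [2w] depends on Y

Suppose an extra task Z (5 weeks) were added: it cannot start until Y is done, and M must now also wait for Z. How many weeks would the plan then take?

16

Originally the plan takes 16 weeks.
With Z inserted, M now waits for max(H, Y, R, Z).
New critical path: Y→P→N = 5+2+9 = 16 ⇒ 16 weeks.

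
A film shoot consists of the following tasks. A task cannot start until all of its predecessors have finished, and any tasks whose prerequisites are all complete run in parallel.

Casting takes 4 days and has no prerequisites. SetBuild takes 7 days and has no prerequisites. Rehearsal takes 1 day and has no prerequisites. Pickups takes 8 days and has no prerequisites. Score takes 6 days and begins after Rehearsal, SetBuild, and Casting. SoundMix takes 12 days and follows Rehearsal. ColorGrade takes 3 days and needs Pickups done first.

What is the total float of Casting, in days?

3

SetBuild→Score = 7+6 = 13 sets the makespan at 13 days.
The longest chain containing Casting totals 10 days.
So Casting can slip 7 − 4 = 3 days.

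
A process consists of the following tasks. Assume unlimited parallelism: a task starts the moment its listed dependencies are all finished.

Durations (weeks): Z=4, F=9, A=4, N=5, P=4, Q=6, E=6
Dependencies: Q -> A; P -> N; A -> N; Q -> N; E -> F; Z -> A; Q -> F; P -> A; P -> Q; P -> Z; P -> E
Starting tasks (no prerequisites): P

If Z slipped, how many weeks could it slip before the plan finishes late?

2

P→E→F = 4+6+9 = 19 sets the makespan at 19 weeks.
Z finishes as early as 8 and must finish by 10.
So Z can slip 10 − 8 = 2 weeks.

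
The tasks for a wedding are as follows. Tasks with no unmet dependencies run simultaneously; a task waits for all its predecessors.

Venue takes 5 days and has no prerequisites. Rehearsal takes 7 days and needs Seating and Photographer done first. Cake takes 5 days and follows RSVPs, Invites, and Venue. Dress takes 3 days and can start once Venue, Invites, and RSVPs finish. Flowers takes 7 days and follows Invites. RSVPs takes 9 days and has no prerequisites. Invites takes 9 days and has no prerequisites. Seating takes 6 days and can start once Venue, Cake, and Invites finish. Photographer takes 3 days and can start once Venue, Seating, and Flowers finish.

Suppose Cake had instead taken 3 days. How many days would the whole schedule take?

28

The binding path is Invites→Cake→Seating→Photographer→Rehearsal = 9+5+6+3+7 = 30; finish at 30 days.
Cake is on the critical path; changing it to 3 makes that path 28 days.
That remains the longest chain; total 28 days.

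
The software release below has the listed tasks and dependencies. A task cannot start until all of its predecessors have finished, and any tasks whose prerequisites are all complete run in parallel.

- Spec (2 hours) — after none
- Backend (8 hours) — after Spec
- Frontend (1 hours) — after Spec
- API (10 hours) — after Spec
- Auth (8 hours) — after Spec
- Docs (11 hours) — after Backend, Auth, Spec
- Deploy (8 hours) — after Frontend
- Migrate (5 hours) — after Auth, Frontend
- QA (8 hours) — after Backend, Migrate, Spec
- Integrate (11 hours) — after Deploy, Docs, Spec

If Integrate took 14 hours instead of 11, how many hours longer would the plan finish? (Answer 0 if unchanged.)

3

Baseline: Spec→Backend→Docs→Integrate = 2+8+11+11 = 32 → 32 hours.
Integrate is on the critical path; changing it to 14 makes that path 35 hours.
The critical path is still Spec→Backend→Docs→Integrate; finish is now 35 hours.
Change in finish: 35 − 32 = +3 hours.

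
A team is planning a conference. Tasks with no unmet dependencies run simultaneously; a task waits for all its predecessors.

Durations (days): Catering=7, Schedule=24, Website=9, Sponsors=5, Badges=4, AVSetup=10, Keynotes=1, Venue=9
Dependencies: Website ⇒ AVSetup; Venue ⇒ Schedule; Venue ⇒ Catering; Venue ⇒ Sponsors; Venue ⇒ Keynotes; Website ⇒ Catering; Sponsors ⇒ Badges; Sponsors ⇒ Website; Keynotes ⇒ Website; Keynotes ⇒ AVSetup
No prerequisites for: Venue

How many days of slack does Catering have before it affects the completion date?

3

The longest chain is Venue→Schedule = 9+24 = 33; overall finish 33 days.
Catering finishes as early as 30 and must finish by 33.
So Catering can slip 33 − 30 = 3 days.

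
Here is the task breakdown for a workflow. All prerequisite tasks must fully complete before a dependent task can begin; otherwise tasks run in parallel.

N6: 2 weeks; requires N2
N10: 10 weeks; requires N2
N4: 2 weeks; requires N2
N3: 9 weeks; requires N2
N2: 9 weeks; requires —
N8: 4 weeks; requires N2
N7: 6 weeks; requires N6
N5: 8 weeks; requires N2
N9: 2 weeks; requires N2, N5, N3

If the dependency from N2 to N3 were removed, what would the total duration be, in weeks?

19

Original critical path: N2→N3→N9 = 9+9+2 = 20 ⇒ 20 weeks.
Without N2→N3, N3's earliest start moves from 9 to 0.
After: N2→N5→N9 = 9+8+2 = 19 → 19 weeks.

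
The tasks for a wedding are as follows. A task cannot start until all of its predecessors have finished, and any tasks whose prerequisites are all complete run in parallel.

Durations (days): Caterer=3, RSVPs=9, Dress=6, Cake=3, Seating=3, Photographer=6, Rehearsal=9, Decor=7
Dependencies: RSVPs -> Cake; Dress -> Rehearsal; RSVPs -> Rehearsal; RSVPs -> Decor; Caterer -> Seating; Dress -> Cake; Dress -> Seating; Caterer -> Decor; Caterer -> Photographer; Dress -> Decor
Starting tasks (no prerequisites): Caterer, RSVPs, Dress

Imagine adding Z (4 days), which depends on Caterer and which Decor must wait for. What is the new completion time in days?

18

Originally the project takes 18 days.
With Z inserted, Decor now waits for max(Dress, Caterer, RSVPs, Z).
New critical path: RSVPs→Rehearsal = 9+9 = 18 ⇒ 18 days.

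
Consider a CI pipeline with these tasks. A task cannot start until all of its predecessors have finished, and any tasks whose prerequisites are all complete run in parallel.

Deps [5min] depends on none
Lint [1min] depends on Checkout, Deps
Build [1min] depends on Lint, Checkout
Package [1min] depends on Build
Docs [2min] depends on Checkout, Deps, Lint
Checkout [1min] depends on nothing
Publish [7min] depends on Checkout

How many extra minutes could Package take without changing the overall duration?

Critical path: Checkout→Publish = 1+7 = 8, so the finish is 8 minutes.
Longest path through Package: 8 minutes (earliest finish 8, latest finish 8).
Float = 8 − 8 = 0.

0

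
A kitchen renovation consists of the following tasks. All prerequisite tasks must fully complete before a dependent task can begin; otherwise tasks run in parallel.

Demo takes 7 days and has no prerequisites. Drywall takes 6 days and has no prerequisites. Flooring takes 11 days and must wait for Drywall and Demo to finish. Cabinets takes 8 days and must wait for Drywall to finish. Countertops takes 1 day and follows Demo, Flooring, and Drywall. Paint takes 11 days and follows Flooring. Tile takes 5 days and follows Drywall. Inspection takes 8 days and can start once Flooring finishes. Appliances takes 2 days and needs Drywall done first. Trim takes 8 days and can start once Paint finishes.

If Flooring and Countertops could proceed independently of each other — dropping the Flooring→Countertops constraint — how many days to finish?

Original critical path: Demo→Flooring→Paint→Trim = 7+11+11+8 = 37 ⇒ 37 days.
Without Flooring→Countertops, Countertops's earliest start moves from 18 to 7.
New critical path: Demo→Flooring→Paint→Trim = 7+11+11+8 = 37 ⇒ 37 days.

37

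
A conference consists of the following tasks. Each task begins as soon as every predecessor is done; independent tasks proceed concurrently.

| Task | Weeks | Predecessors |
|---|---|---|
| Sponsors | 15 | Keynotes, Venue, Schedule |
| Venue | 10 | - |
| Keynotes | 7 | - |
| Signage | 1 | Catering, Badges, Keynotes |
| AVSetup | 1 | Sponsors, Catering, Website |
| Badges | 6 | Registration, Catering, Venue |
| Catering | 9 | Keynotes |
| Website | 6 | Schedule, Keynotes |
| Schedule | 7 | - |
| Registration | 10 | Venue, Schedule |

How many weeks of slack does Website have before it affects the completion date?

Critical path: Venue→Registration→Badges→Signage = 10+10+6+1 = 27, so the finish is 27 weeks.
The longest chain containing Website totals 14 weeks.
Slack of Website = 20 − 7 = 13 weeks.

13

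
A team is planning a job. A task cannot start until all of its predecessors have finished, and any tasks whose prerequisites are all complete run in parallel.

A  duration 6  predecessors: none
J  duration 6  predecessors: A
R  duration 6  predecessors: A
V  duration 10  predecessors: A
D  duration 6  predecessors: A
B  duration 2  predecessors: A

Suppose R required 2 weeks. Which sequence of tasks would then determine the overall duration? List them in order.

A, V

As given, the longest chain is A→V = 6+10 = 16, so the finish is 16 weeks.
R is off the critical path — its longest chain is 12 weeks, giving 4 of slack.
That remains the longest chain; total 16 weeks.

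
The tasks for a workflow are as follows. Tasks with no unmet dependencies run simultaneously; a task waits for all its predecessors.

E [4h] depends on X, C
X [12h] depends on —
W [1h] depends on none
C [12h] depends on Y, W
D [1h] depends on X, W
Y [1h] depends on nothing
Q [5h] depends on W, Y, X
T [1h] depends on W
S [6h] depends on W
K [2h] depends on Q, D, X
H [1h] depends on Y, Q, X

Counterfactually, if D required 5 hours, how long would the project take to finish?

As given, the longest chain is X→Q→K = 12+5+2 = 19, so the finish is 19 hours.
D has 4 hours of float (longest path through it is 15).
The critical path is still X→Q→K; finish is now 19 hours.

19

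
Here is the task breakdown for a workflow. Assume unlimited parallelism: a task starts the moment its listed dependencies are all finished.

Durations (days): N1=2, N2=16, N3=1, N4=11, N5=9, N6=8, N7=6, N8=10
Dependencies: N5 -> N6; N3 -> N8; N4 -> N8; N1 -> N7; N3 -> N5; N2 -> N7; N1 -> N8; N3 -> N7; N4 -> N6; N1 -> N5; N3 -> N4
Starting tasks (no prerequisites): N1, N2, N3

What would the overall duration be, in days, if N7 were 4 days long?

22

The binding path is N2→N7 = 16+6 = 22; finish at 22 days.
N7 is on the critical path; changing it to 4 makes that path 20 days.
New critical path: N3→N4→N8 = 1+11+10 = 22 ⇒ 22 days.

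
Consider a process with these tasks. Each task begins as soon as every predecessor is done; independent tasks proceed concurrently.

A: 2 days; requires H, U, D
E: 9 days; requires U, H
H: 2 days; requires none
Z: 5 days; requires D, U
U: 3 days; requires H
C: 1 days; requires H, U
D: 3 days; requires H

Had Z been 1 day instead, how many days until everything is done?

14

As given, the longest chain is H→U→E = 2+3+9 = 14, so the finish is 14 days.
The longest path through Z is only 10 days, so Z has float 4.
No other chain overtakes it, so the finish is 14 days.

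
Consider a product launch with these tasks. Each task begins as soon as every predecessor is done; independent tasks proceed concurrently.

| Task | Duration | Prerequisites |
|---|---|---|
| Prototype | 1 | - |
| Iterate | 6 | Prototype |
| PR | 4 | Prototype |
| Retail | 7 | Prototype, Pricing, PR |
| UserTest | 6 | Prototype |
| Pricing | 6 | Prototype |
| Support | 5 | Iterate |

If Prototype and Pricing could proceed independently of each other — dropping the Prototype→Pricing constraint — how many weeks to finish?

13

Original critical path: Prototype→Pricing→Retail = 1+6+7 = 14 ⇒ 14 weeks.
Without Prototype→Pricing, Pricing's earliest start moves from 1 to 0.
The longest chain is now Pricing→Retail = 6+7 = 13, so the product launch takes 13 weeks.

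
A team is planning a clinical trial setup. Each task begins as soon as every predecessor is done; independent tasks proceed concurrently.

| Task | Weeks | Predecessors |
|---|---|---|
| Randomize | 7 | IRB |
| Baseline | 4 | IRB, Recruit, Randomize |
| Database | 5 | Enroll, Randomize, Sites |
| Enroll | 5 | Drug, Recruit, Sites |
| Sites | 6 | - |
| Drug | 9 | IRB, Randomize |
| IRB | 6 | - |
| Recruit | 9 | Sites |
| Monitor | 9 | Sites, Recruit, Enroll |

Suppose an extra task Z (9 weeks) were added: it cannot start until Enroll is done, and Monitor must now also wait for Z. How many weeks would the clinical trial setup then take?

45

Originally the clinical trial setup takes 36 weeks.
With Z inserted, Monitor now waits for max(Sites, Recruit, Enroll, Z).
New critical path: IRB→Randomize→Drug→Enroll→Z→Monitor = 6+7+9+5+9+9 = 45 ⇒ 45 weeks.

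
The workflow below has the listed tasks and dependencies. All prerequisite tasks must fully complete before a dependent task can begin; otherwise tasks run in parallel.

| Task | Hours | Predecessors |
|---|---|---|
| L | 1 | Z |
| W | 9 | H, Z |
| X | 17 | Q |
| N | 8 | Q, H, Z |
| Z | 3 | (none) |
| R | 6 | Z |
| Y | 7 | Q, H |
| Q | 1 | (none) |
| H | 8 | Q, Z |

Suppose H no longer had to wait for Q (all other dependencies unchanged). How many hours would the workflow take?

With the dependency in place, Z→H→W = 3+8+9 = 20 sets the finish at 20 hours.
Dropping Q→H doesn't change H's earliest start (3); another predecessor still binds.
After: Z→H→W = 3+8+9 = 20 → 20 hours.

20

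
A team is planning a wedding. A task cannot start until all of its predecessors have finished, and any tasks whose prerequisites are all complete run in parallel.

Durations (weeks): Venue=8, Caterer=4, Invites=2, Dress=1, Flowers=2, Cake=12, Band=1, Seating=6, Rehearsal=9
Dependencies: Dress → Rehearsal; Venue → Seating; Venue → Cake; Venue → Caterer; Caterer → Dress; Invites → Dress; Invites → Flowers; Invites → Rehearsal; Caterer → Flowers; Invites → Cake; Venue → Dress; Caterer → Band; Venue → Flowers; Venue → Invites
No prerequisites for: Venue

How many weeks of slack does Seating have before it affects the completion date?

The longest chain is Venue→Caterer→Dress→Rehearsal = 8+4+1+9 = 22; overall finish 22 weeks.
Seating finishes as early as 14 and must finish by 22.
Float = 22 − 14 = 8.

8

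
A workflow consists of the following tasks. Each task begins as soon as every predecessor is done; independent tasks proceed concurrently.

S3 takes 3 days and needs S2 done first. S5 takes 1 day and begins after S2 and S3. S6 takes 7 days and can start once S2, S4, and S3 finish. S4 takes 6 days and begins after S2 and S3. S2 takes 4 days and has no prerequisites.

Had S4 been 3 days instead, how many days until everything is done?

The binding path is S2→S3→S4→S6 = 4+3+6+7 = 20; finish at 20 days.
S4 lies on that path, so at 3 days the path becomes 17 days.
That remains the longest chain; total 17 days.

17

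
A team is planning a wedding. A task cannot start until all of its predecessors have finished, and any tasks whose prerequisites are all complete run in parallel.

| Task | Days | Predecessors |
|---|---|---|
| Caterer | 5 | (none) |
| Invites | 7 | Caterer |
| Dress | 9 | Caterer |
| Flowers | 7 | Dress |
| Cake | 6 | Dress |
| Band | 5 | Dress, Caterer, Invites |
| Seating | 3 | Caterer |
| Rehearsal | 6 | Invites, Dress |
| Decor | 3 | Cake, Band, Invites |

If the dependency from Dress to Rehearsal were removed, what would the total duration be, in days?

23

Original critical path: Caterer→Dress→Cake→Decor = 5+9+6+3 = 23 ⇒ 23 days.
Without Dress→Rehearsal, Rehearsal's earliest start moves from 14 to 12.
The longest chain is now Caterer→Dress→Cake→Decor = 5+9+6+3 = 23, so the project takes 23 days.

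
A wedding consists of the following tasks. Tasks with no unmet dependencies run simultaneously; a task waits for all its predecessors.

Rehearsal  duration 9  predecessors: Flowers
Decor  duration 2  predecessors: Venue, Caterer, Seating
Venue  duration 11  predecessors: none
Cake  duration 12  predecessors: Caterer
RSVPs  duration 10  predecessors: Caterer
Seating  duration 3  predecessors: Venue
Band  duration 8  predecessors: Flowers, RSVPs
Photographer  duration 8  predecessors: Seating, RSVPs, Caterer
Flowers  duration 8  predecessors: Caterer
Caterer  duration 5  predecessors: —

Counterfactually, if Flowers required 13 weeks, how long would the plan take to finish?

27

Baseline: Caterer→RSVPs→Band = 5+10+8 = 23 → 23 weeks.
Flowers has 1 week of float (longest path through it is 22).
Now Caterer→Flowers→Rehearsal = 5+13+9 = 27 is longest, so the finish becomes 27 weeks.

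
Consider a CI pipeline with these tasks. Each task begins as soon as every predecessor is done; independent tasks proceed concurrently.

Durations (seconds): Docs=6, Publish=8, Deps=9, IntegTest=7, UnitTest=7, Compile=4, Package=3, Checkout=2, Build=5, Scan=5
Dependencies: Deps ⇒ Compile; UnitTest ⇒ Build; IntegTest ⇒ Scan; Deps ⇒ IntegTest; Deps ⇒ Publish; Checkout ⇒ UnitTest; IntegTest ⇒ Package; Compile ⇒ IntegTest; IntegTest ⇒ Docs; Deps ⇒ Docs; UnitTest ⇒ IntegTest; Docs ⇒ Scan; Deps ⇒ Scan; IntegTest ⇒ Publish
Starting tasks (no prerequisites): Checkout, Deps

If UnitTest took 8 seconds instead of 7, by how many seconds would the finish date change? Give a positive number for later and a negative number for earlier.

0

As given, the longest chain is Deps→Compile→IntegTest→Docs→Scan = 9+4+7+6+5 = 31, so the finish is 31 seconds.
UnitTest has 4 seconds of float (longest path through it is 27).
No other chain overtakes it, so the finish is 31 seconds.
Change in finish: 31 − 31 = +0 seconds.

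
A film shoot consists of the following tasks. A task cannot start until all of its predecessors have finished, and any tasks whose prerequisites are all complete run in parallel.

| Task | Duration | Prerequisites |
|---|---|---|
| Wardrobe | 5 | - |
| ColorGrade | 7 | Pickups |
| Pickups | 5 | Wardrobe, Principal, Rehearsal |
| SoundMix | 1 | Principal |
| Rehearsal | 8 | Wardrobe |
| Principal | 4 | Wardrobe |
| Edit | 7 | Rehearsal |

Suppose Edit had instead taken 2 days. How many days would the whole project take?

The binding path is Wardrobe→Rehearsal→Pickups→ColorGrade = 5+8+5+7 = 25; finish at 25 days.
Edit has 5 days of float (longest path through it is 20).
The critical path is still Wardrobe→Rehearsal→Pickups→ColorGrade; finish is now 25 days.

25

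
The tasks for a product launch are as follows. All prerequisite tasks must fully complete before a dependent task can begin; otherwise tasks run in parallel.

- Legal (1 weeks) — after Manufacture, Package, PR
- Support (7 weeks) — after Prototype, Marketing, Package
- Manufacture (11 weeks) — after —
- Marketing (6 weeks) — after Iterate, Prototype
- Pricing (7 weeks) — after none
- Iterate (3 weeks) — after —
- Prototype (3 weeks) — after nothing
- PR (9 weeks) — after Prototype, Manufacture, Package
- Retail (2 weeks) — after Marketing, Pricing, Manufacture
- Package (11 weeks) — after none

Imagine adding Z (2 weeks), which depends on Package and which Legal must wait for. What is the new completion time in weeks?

21

Originally the job takes 21 weeks.
With Z inserted, Legal now waits for max(Manufacture, Package, PR, Z).
New critical path: Manufacture→PR→Legal = 11+9+1 = 21 ⇒ 21 weeks.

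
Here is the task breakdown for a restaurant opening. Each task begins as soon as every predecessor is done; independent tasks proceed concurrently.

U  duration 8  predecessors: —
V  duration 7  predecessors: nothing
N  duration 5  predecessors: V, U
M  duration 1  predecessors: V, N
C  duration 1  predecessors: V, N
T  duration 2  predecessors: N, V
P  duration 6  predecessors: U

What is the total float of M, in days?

Critical path: U→N→T = 8+5+2 = 15, so the finish is 15 days.
Longest path through M: 14 days (earliest finish 14, latest finish 15).
So M can slip 15 − 14 = 1 day.

1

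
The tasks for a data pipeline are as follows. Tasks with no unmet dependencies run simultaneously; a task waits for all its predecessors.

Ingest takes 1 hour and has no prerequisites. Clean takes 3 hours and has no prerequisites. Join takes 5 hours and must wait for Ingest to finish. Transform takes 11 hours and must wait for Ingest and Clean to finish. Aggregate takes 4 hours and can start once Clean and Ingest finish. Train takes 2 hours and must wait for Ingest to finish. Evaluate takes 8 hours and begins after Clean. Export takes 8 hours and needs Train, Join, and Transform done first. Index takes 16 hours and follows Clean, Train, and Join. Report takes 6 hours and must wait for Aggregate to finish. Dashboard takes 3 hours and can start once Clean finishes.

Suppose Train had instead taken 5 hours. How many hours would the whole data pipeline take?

22

Actual critical path: Ingest→Join→Index = 1+5+16 = 22 ⇒ 22 hours.
Train has 3 hours of float (longest path through it is 19).
That remains the longest chain; total 22 hours.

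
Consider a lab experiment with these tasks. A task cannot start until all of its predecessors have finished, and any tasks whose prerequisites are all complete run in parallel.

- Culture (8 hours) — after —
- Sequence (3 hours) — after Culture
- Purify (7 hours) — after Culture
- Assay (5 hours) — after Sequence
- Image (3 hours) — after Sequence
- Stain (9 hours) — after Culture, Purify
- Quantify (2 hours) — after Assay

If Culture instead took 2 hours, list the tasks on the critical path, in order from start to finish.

Actual critical path: Culture→Purify→Stain = 8+7+9 = 24 ⇒ 24 hours.
Culture lies on that path, so at 2 hours the path becomes 18 hours.
That remains the longest chain; total 18 hours.

Culture, Purify, Stain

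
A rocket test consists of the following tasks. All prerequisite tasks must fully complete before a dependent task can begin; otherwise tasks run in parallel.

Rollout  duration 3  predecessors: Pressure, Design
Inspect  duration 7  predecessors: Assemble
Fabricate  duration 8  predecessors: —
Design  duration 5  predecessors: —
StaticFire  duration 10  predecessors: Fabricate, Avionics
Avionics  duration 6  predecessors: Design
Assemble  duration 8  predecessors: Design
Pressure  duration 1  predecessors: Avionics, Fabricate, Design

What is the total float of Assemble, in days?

1

The longest chain is Design→Avionics→StaticFire = 5+6+10 = 21; overall finish 21 days.
The longest chain containing Assemble totals 20 days.
Float = 21 − 20 = 1.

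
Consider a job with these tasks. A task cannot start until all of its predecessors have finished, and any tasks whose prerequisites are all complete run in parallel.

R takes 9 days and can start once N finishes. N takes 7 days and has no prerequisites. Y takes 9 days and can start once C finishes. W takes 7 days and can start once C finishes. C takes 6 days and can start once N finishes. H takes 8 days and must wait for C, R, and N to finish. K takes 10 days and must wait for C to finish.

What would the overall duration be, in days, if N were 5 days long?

Baseline: N→R→H = 7+9+8 = 24 → 24 days.
N is on the critical path; changing it to 5 makes that path 22 days.
That remains the longest chain; total 22 days.

22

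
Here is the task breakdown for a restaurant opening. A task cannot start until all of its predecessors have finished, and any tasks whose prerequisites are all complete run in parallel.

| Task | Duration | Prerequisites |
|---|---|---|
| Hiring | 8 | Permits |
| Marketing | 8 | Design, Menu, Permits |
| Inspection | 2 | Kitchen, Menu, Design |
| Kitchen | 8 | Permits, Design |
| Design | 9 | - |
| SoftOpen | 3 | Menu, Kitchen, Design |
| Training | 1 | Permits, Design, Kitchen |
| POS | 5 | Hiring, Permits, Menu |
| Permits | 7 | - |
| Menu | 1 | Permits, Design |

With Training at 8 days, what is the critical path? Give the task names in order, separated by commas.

As given, the longest chain is Permits→Hiring→POS = 7+8+5 = 20, so the finish is 20 days.
The longest path through Training is only 18 days, so Training has float 2.
New critical path: Design→Kitchen→Training = 9+8+8 = 25 ⇒ 25 days.

Design, Kitchen, Training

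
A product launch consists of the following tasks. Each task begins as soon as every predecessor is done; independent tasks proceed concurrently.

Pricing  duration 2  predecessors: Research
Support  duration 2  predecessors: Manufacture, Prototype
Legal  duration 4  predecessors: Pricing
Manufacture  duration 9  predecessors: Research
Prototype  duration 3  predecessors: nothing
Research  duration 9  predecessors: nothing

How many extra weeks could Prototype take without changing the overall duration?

The longest chain is Research→Manufacture→Support = 9+9+2 = 20; overall finish 20 weeks.
The longest chain containing Prototype totals 5 weeks.
So Prototype can slip 18 − 3 = 15 weeks.

15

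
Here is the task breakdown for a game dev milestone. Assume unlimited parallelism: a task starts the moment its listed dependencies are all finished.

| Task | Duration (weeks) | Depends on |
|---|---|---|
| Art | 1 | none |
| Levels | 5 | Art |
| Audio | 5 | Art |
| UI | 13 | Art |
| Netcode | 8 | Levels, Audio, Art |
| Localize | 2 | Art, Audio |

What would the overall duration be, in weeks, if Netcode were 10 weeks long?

16

Critical path before the change: Art→Levels→Netcode = 1+5+8 = 14 giving 14 weeks.
Netcode is on the critical path; changing it to 10 makes that path 16 weeks.
The critical path is still Art→Levels→Netcode; finish is now 16 weeks.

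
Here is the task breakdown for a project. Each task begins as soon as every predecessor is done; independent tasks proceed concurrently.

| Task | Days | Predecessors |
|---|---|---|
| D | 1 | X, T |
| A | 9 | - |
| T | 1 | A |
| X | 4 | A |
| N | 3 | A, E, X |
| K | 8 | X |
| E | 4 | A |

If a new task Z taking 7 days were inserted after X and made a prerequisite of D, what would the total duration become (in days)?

21

Originally the plan takes 21 days.
With Z inserted, D now waits for max(X, T, Z).
New critical path: A→X→Z→D = 9+4+7+1 = 21 ⇒ 21 days.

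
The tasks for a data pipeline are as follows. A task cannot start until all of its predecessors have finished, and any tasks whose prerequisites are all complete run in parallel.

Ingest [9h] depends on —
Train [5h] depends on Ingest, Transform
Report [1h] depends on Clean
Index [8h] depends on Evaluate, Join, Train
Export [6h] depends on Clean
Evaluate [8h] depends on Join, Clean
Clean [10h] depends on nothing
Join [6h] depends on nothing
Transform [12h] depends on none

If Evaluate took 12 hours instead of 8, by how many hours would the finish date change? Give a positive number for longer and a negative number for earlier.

Actual critical path: Clean→Evaluate→Index = 10+8+8 = 26 ⇒ 26 hours.
Evaluate is on the critical path; changing it to 12 makes that path 30 hours.
That remains the longest chain; total 30 hours.
Change in finish: 30 − 26 = +4 hours.

4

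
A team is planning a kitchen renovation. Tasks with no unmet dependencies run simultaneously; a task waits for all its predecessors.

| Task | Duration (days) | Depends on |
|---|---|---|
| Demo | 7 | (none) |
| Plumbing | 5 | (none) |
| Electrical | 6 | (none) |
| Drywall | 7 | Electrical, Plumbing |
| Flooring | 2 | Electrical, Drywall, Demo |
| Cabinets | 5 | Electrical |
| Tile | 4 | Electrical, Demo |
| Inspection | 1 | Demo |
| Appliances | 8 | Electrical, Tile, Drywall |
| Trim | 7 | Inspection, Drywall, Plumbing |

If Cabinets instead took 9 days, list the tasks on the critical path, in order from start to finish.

Electrical, Drywall, Appliances

Actual critical path: Electrical→Drywall→Appliances = 6+7+8 = 21 ⇒ 21 days.
Cabinets has 10 days of float (longest path through it is 11).
No other chain overtakes it, so the finish is 21 days.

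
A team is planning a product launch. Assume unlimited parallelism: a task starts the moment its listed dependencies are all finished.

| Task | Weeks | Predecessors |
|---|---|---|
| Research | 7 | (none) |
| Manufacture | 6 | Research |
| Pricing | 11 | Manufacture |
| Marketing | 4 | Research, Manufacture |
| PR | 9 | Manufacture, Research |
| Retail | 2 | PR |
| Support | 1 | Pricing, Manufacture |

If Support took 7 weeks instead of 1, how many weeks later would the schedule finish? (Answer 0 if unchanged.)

The binding path is Research→Manufacture→Pricing→Support = 7+6+11+1 = 25; finish at 25 weeks.
Support is on the critical path; changing it to 7 makes that path 31 weeks.
That remains the longest chain; total 31 weeks.
Change in finish: 31 − 25 = +6 weeks.

6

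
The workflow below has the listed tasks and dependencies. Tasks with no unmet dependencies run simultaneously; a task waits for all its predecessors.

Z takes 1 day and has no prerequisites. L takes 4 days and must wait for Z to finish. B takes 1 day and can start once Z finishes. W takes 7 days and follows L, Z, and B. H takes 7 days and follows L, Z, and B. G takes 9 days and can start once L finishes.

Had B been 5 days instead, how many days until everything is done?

14

Baseline: Z→L→G = 1+4+9 = 14 → 14 days.
The longest path through B is only 9 days, so B has float 5.
That remains the longest chain; total 14 days.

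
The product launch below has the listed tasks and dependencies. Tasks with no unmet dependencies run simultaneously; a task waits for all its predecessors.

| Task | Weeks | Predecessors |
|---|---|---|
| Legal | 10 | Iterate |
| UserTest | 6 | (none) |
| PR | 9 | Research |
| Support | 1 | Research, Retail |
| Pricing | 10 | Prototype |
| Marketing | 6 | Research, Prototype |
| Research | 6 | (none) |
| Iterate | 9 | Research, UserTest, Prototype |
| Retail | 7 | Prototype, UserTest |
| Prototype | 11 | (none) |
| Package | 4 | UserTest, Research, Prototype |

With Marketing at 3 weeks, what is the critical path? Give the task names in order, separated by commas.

Actual critical path: Prototype→Iterate→Legal = 11+9+10 = 30 ⇒ 30 weeks.
The longest path through Marketing is only 17 weeks, so Marketing has float 13.
The critical path is still Prototype→Iterate→Legal; finish is now 30 weeks.

Prototype, Iterate, Legal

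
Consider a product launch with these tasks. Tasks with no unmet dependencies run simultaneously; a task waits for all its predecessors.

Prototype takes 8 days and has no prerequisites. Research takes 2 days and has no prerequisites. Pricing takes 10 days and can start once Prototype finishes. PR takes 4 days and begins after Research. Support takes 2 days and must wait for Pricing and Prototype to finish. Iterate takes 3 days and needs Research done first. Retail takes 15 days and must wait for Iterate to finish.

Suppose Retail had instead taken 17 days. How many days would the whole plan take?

22

The binding path is Research→Iterate→Retail = 2+3+15 = 20; finish at 20 days.
Retail is on the critical path; changing it to 17 makes that path 22 days.
The critical path is still Research→Iterate→Retail; finish is now 22 days.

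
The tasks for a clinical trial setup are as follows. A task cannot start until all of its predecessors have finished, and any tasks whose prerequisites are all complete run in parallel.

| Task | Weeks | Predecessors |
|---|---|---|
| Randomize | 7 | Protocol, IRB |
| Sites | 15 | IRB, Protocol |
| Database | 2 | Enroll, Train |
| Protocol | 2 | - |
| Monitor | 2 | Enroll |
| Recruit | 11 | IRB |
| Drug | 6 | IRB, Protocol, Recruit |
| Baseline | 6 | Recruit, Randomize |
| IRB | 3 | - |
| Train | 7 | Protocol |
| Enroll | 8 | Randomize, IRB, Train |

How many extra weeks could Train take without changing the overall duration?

Critical path: IRB→Recruit→Drug = 3+11+6 = 20, so the finish is 20 weeks.
Longest path through Train: 19 weeks (earliest finish 9, latest finish 10).
So Train can slip 10 − 9 = 1 week.

1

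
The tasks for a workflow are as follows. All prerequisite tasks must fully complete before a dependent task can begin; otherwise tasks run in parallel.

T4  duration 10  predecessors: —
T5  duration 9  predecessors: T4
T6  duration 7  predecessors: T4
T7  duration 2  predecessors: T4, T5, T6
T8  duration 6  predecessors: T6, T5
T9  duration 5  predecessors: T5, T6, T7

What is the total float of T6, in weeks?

2

The longest chain is T4→T5→T7→T9 = 10+9+2+5 = 26; overall finish 26 weeks.
Longest path through T6: 24 weeks (earliest finish 17, latest finish 19).
Float = 26 − 24 = 2.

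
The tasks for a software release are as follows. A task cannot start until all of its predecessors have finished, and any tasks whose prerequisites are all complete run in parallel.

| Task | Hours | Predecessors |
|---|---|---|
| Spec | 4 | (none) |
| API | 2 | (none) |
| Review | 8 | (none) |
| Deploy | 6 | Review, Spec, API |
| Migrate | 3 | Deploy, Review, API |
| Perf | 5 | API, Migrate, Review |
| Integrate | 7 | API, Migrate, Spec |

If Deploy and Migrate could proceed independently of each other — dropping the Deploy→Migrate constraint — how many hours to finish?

18

With the dependency in place, Review→Deploy→Migrate→Integrate = 8+6+3+7 = 24 sets the finish at 24 hours.
Without Deploy→Migrate, Migrate's earliest start moves from 14 to 8.
After: Review→Migrate→Integrate = 8+3+7 = 18 → 18 hours.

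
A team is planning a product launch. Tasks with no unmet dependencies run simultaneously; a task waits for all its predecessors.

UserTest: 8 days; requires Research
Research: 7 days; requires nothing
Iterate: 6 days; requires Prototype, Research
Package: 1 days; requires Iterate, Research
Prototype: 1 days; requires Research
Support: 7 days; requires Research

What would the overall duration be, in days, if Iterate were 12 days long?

The binding path is Research→Prototype→Iterate→Package = 7+1+6+1 = 15; finish at 15 days.
Since Iterate is critical, the +6 change carries straight to that chain (now 21 days).
No other chain overtakes it, so the finish is 21 days.

21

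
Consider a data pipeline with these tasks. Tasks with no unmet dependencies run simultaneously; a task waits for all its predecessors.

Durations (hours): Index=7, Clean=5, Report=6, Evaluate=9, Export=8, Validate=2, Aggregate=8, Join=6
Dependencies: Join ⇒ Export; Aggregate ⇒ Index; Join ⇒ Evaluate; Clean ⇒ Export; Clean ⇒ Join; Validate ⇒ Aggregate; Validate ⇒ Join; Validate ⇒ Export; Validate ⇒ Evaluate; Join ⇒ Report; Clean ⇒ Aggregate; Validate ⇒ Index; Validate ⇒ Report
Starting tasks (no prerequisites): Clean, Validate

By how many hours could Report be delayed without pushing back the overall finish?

3

Critical path: Clean→Join→Evaluate = 5+6+9 = 20, so the finish is 20 hours.
Longest path through Report: 17 hours (earliest finish 17, latest finish 20).
Float = 20 − 17 = 3.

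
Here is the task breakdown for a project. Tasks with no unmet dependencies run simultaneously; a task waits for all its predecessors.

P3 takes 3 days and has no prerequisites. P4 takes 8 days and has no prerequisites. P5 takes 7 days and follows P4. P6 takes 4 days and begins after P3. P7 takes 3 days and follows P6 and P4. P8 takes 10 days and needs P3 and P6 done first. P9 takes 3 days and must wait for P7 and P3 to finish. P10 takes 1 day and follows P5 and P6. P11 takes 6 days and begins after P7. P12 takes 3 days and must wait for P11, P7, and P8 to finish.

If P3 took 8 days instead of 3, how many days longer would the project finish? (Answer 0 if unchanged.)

5

Baseline: P3→P6→P8→P12 = 3+4+10+3 = 20 → 20 days.
P3 lies on that path, so at 8 days the path becomes 25 days.
That remains the longest chain; total 25 days.
Change in finish: 25 − 20 = +5 days.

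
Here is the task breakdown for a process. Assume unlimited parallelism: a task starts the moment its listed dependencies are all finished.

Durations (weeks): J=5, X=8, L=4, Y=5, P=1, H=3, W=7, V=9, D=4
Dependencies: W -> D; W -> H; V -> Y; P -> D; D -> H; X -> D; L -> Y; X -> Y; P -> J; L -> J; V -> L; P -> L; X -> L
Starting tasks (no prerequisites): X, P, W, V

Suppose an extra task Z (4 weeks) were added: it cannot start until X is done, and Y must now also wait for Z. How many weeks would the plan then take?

18

Originally the plan takes 18 weeks.
With Z inserted, Y now waits for max(V, X, L, Z).
New critical path: V→L→Y = 9+4+5 = 18 ⇒ 18 weeks.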